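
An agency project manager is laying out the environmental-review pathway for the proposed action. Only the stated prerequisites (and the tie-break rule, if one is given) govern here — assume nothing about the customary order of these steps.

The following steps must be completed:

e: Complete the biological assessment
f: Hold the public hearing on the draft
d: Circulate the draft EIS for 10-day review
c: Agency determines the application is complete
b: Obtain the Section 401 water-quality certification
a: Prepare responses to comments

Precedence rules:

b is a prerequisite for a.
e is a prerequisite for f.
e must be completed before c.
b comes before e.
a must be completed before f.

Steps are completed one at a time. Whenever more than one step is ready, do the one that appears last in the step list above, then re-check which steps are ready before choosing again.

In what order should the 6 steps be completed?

Nothing is required for b and d. b is listed later → b first.
a and e now also ready, so the ready set is {a, d, e}; a is listed later → a.
d and e are both available; d is listed later → d.
That leaves e as the only ready step → e.
Now c and f have their prerequisites met. c is listed later, so c next.
That leaves f as the only ready step → f.

b, a, d, e, c, f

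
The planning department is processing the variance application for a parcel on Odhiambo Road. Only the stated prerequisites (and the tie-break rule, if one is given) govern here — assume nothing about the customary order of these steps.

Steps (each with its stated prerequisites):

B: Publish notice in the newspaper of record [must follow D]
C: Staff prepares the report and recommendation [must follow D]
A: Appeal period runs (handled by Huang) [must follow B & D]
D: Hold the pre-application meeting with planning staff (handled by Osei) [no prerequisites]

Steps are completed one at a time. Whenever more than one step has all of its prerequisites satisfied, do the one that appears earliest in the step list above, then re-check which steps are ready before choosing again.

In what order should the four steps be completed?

D, B, C, A

D has no prerequisites → D first.
Now B and C have their prerequisites met. B is listed earlier, so B next.
A now also ready, so the ready set is {C, A}; C is listed earlier → C.
A needed B and D, now all done → A.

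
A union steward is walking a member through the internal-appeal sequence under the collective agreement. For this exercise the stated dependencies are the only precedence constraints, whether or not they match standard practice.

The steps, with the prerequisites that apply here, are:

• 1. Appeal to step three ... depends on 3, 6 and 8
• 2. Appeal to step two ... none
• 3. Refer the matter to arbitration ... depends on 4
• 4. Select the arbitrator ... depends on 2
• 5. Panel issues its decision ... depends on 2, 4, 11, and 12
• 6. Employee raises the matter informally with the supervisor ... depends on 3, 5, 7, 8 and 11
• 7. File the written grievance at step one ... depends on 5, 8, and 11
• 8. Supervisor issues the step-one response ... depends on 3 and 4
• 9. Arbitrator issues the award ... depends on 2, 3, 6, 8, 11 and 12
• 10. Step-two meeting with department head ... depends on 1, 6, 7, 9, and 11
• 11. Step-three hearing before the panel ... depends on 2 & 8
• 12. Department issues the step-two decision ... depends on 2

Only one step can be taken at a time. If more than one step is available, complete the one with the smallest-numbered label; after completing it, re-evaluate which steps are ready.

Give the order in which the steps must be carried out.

2 → 4 → 3 → 8 → 11 → 12 → 5 → 7 → 6 → 1 → 9 → 10

Only 2 has no prerequisites, so it is first.
Ready: 4 and 12. 4 has the earlier label → 4.
3 now also ready, so the ready set is {3, 12}; 3 has the earlier label → 3.
Ready: 8 and 12. 8 has the earlier label → 8.
11 and 12 are both available; 11 has the earlier label → 11.
That leaves 12 as the only ready step → 12.
Next only 5 has its prerequisites met → 5.
Next only 7 has its prerequisites met → 7.
That leaves 6 as the only ready step → 6.
Ready: 1 and 9. 1 has the earlier label → 1.
9 is the only step now ready → 9.
10 needed 1, 6, 7, 9 and 11, now all done → 10.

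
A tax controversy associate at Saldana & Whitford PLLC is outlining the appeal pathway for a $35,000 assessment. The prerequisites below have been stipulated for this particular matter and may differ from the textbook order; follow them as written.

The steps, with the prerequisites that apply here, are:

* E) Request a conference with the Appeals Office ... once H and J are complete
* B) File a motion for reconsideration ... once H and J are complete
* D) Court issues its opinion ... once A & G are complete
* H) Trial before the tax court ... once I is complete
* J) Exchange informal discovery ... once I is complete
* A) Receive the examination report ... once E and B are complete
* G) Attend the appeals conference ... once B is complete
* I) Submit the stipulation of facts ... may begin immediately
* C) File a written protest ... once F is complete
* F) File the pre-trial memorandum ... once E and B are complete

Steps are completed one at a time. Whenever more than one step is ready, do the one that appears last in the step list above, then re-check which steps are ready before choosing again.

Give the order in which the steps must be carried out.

I has no prerequisites → I first.
Now J and H have their prerequisites met. J is listed later, so J next.
Next only H has its prerequisites met → H.
Now B and E have their prerequisites met. B is listed later, so B next.
Now G and E have their prerequisites met. G is listed later, so G next.
E needed J and H, now all done → E.
Now F and A have their prerequisites met. F is listed later, so F next.
Now C and A have their prerequisites met. C is listed later, so C next.
A is the only step now ready → A.
D needed G and A, now all done → D.

I J H B G E F C A D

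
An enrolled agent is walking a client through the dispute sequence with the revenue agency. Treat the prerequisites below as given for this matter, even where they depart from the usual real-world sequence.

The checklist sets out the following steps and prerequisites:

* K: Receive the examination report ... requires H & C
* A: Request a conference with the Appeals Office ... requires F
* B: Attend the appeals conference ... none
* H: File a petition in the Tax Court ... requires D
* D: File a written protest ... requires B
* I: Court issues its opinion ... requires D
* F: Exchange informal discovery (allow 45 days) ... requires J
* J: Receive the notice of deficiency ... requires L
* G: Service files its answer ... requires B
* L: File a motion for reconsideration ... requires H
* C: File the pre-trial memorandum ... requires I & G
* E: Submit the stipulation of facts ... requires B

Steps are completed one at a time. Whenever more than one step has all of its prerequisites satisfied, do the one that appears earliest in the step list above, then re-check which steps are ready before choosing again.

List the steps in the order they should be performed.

Only B has no prerequisites, so it is first.
Now D, G and E have their prerequisites met. D is listed earlier, so D next.
Now H, I, G and E have their prerequisites met. H is listed earlier, so H next.
Ready: I, G, L and E. I is listed earlier → I.
G, L and E are all available; G is listed earlier → G.
Ready: L, C and E. L is listed earlier → L.
J now also ready, so the ready set is {J, C, E}; J is listed earlier → J.
F, C and E are all available; F is listed earlier → F.
Now A, C and E have their prerequisites met. A is listed earlier, so A next.
Ready: C and E. C is listed earlier → C.
Ready: K and E. K is listed earlier → K.
That leaves E as the only ready step → E.

B → D → H → I → G → L → J → F → A → C → K → E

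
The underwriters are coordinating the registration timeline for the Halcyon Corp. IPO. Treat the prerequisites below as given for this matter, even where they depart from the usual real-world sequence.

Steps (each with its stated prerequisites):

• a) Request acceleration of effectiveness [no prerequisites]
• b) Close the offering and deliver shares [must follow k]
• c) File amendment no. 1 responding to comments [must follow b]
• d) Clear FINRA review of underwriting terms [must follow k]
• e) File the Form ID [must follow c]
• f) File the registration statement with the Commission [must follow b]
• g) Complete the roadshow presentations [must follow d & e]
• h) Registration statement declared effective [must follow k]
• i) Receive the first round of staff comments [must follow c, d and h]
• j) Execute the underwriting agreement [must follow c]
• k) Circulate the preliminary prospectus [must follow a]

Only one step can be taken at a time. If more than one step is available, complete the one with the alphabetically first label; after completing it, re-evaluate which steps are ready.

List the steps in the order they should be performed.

Only a has no prerequisites, so it is first.
That leaves k as the only ready step → k.
Ready: b, d and h. b has the earlier label → b.
Now c, d, f and h have their prerequisites met. c has the earlier label, so c next.
Ready: d, e, f, h and j. d has the earlier label → d.
Ready: e, f, h and j. e has the earlier label → e.
g now also ready, so the ready set is {f, g, h, j}; f has the earlier label → f.
Now g, h and j have their prerequisites met. g has the earlier label, so g next.
Now h and j have their prerequisites met. h has the earlier label, so h next.
i now also ready, so the ready set is {i, j}; i has the earlier label → i.
j is the only step now ready → j.

a → k → b → c → d → e → f → g → h → i → j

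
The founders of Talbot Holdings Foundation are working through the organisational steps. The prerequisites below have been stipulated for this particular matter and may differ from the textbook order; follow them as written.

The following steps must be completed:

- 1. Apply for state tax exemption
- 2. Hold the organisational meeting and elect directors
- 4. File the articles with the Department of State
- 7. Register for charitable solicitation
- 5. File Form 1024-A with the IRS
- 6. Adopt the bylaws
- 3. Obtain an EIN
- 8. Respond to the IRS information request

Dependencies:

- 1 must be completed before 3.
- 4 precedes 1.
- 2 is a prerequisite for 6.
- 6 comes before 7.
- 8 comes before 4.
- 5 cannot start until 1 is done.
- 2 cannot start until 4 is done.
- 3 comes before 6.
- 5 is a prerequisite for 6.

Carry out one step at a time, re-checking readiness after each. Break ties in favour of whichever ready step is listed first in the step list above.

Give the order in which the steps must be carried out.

8 has no prerequisites → 8 first.
That leaves 4 as the only ready step → 4.
Ready: 1 and 2. 1 is listed earlier → 1.
5 and 3 now also ready, so the ready set is {2, 5, 3}; 2 is listed earlier → 2.
Now 5 and 3 have their prerequisites met. 5 is listed earlier, so 5 next.
3 needed 1, now all done → 3.
6 is the only step now ready → 6.
That leaves 7 as the only ready step → 7.

8, 4, 1, 2, 5, 3, 6, 7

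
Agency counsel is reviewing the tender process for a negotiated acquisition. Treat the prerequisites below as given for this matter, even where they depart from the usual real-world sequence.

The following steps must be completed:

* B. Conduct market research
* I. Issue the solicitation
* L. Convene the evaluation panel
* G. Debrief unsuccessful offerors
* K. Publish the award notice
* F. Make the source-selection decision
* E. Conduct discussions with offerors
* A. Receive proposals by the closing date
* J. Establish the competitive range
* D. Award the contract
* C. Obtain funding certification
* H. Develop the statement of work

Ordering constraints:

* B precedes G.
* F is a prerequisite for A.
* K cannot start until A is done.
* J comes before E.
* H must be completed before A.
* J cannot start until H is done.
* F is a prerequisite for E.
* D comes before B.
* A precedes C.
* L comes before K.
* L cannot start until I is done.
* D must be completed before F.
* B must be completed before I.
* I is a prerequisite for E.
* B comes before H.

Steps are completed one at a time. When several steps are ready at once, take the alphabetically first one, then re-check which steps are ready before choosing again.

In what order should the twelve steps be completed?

D has no prerequisites → D first.
B and F are both available; B has the earlier label → B.
G, H and I now also ready, so the ready set is {F, G, H, I}; F has the earlier label → F.
Ready: G, H and I. G has the earlier label → G.
Now H and I have their prerequisites met. H has the earlier label, so H next.
A and J now also ready, so the ready set is {A, I, J}; A has the earlier label → A.
C, I and J are all available; C has the earlier label → C.
I and J are both available; I has the earlier label → I.
L now also ready, so the ready set is {J, L}; J has the earlier label → J.
Now E and L have their prerequisites met. E has the earlier label, so E next.
L is the only step now ready → L.
K needed A and L, now all done → K.

D → B → F → G → H → A → C → I → J → E → L → K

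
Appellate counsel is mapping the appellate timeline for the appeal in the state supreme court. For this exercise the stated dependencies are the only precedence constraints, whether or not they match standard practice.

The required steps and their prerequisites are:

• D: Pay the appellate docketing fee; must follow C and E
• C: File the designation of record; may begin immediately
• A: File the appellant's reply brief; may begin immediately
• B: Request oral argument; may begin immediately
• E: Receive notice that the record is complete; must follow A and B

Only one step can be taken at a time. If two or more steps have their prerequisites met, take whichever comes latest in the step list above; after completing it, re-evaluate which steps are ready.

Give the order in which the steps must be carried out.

B A E C D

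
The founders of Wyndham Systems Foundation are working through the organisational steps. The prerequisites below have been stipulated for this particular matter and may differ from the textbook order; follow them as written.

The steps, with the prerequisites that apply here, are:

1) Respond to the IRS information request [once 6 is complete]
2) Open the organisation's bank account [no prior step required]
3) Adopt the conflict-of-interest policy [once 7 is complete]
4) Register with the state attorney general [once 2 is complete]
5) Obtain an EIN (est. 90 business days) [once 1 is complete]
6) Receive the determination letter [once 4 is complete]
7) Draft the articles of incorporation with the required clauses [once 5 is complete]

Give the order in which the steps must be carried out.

2 has no prerequisites → 2 first.
Next only 4 has its prerequisites met → 4.
That leaves 6 as the only ready step → 6.
1 is the only step now ready → 1.
That leaves 5 as the only ready step → 5.
7 needed 5, now all done → 7.
Next only 3 has its prerequisites met → 3.

2, 4, 6, 1, 5, 7, 3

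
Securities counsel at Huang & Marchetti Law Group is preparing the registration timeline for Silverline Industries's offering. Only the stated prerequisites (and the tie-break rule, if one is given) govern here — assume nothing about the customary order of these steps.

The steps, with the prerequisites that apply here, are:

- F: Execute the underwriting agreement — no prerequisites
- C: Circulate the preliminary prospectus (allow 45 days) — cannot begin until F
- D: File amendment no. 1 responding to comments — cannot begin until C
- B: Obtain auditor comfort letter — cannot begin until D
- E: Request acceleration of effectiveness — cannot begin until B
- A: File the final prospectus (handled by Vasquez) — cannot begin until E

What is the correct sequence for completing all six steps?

F is the only step with nothing outstanding, so it goes first.
C needed F, now all done → C.
D is the only step now ready → D.
B needed D, now all done → B.
E is the only step now ready → E.
A needed E, now all done → A.

F C D B E A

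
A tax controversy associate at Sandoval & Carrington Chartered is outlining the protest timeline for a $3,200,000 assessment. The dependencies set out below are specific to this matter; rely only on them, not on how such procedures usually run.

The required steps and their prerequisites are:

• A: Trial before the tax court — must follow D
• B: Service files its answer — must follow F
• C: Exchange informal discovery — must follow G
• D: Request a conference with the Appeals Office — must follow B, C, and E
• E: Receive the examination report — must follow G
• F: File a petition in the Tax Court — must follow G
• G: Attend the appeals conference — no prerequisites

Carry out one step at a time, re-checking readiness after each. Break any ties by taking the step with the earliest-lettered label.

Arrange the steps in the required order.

G is the only step with nothing outstanding, so it goes first.
Ready: C, E and F. C has the earlier label → C.
Now E and F have their prerequisites met. E has the earlier label, so E next.
F is the only step now ready → F.
Next only B has its prerequisites met → B.
D is the only step now ready → D.
A needed D, now all done → A.

G C E F B D A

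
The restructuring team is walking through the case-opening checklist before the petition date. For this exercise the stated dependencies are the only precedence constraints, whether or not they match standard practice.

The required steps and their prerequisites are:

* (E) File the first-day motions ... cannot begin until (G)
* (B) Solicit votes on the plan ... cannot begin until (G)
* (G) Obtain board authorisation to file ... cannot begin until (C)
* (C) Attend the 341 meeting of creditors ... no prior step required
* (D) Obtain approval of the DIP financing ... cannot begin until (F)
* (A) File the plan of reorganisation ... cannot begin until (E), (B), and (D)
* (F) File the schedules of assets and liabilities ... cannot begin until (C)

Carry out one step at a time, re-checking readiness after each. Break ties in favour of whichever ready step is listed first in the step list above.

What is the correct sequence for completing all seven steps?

(C), (G), (E), (B), (F), (D), (A)

(C) has no prerequisites → (C) first.
(G) and (F) are both available; (G) is listed earlier → (G).
(E) and (B) now also ready, so the ready set is {(E), (B), (F)}; (E) is listed earlier → (E).
Now (B) and (F) have their prerequisites met. (B) is listed earlier, so (B) next.
Next only (F) has its prerequisites met → (F).
(D) is the only step now ready → (D).
Next only (A) has its prerequisites met → (A).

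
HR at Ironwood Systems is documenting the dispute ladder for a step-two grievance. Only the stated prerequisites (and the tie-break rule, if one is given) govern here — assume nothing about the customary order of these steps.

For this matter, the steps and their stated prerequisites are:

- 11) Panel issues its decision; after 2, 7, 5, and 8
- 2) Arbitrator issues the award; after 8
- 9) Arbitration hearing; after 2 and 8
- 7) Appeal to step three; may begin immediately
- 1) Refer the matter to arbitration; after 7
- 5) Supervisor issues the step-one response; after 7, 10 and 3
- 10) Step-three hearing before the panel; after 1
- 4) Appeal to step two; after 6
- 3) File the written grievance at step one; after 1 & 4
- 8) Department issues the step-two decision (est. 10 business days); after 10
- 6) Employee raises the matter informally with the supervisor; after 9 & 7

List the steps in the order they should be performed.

7 has no prerequisites → 7 first.
1 needed 7, now all done → 1.
That leaves 10 as the only ready step → 10.
Next only 8 has its prerequisites met → 8.
2 needed 8, now all done → 2.
That leaves 9 as the only ready step → 9.
6 is the only step now ready → 6.
Next only 4 has its prerequisites met → 4.
3 needed 1 and 4, now all done → 3.
Next only 5 has its prerequisites met → 5.
11 needed 2, 7, 5 and 8, now all done → 11.

7 1 10 8 2 9 6 4 3 5 11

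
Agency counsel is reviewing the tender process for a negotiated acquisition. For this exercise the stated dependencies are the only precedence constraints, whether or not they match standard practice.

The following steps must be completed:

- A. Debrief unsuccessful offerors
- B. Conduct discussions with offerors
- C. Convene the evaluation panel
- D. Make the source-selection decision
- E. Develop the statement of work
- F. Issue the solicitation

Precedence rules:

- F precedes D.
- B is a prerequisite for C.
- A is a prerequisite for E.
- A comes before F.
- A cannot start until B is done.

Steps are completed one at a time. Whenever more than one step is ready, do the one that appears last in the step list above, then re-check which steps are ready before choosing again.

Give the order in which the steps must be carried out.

B, C, A, F, E, D

B has no prerequisites → B first.
Now C and A have their prerequisites met. C is listed later, so C next.
A is the only step now ready → A.
F and E are both available; F is listed later → F.
D now also ready, so the ready set is {E, D}; E is listed later → E.
D needed F, now all done → D.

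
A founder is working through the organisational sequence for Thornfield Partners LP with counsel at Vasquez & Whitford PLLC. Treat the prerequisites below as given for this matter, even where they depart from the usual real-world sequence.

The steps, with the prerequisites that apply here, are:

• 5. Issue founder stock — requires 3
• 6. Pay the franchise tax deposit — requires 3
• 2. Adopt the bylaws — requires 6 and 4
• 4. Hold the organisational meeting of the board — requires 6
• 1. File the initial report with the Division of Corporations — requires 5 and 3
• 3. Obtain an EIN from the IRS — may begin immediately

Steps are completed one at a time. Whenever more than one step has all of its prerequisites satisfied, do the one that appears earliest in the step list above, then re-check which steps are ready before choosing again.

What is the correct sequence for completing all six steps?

3 → 5 → 6 → 4 → 2 → 1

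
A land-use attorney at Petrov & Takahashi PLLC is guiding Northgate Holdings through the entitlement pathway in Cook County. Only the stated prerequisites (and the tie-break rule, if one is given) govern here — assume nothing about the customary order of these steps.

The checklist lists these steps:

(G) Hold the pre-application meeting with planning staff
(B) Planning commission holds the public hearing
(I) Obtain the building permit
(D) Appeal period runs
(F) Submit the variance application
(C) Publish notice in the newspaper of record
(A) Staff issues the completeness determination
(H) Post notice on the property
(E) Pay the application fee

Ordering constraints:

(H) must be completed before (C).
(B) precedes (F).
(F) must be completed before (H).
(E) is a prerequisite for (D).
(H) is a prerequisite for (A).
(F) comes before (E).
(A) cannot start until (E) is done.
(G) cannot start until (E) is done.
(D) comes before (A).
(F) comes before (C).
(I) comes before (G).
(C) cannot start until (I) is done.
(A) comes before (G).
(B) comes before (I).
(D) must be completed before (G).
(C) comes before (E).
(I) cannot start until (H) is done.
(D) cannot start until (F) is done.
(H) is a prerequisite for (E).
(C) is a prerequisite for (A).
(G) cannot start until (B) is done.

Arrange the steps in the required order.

(B) (F) (H) (I) (C) (E) (D) (A) (G)

(B) has no prerequisites → (B) first.
(F) needed (B), now all done → (F).
(H) is the only step now ready → (H).
Next only (I) has its prerequisites met → (I).
(C) needed (I), (F) and (H), now all done → (C).
That leaves (E) as the only ready step → (E).
That leaves (D) as the only ready step → (D).
That leaves (A) as the only ready step → (A).
(G) needed (B), (I), (D), (A) and (E), now all done → (G).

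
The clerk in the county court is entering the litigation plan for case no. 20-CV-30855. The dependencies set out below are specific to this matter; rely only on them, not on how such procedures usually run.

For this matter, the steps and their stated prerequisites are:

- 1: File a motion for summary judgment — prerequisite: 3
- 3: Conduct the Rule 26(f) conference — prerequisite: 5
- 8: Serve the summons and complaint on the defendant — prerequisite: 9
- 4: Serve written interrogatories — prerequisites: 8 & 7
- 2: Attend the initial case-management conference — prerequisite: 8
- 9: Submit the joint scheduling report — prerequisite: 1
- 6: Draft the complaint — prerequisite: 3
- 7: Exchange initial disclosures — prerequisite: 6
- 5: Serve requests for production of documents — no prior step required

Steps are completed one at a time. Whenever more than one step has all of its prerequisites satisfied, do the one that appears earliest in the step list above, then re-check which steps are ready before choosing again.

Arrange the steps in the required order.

5 → 3 → 1 → 9 → 8 → 2 → 6 → 7 → 4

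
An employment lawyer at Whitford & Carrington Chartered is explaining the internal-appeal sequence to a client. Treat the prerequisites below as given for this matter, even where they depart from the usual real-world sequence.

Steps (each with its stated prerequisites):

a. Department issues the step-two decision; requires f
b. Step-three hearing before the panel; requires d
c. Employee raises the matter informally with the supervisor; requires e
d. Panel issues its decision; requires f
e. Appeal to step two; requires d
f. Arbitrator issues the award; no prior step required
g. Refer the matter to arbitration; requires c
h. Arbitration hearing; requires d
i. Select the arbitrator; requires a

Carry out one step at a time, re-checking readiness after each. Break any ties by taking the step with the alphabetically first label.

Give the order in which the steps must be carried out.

f, a, d, b, e, c, g, h, i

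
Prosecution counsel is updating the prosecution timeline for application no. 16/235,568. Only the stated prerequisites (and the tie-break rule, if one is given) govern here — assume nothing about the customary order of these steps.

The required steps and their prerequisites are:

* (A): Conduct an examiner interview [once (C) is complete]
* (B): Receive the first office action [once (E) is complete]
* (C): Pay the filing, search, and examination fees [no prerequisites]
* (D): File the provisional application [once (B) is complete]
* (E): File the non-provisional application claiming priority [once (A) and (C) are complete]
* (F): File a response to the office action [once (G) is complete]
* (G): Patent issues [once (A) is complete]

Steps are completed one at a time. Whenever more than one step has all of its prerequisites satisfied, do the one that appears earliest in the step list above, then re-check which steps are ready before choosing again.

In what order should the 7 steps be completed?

(C) has no prerequisites → (C) first.
(A) needed (C), now all done → (A).
Ready: (E) and (G). (E) is listed earlier → (E).
(B) and (G) are both available; (B) is listed earlier → (B).
Ready: (D) and (G). (D) is listed earlier → (D).
Next only (G) has its prerequisites met → (G).
That leaves (F) as the only ready step → (F).

(C) (A) (E) (B) (D) (G) (F)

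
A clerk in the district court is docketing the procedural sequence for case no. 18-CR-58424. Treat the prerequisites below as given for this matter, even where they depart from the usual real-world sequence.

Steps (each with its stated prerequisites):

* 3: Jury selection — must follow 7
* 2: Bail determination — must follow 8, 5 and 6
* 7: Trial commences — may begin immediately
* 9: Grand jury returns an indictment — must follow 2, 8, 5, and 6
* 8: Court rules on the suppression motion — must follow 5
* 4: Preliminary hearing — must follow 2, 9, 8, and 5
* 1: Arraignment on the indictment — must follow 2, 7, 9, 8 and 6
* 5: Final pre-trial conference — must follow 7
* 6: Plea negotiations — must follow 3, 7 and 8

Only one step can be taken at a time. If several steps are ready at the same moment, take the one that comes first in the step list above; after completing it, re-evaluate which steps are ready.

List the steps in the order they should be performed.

7 is the only step with nothing outstanding, so it goes first.
Now 3 and 5 have their prerequisites met. 3 is listed earlier, so 3 next.
5 is the only step now ready → 5.
Next only 8 has its prerequisites met → 8.
6 is the only step now ready → 6.
Next only 2 has its prerequisites met → 2.
That leaves 9 as the only ready step → 9.
Ready: 4 and 1. 4 is listed earlier → 4.
That leaves 1 as the only ready step → 1.

7 3 5 8 6 2 9 4 1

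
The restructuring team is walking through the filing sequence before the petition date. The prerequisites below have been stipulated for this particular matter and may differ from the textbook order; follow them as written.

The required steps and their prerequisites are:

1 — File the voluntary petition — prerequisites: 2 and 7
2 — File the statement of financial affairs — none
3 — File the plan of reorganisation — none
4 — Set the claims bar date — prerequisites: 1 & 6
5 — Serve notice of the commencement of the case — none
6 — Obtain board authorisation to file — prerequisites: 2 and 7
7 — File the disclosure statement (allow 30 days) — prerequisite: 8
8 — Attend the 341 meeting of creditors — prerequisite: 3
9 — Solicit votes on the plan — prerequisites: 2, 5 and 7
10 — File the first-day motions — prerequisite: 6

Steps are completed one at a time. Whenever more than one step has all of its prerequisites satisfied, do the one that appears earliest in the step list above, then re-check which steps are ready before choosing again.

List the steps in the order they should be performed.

2, 3 and 5 have no prerequisites; 2 is listed earlier, so 2 is first.
3 and 5 are both available; 3 is listed earlier → 3.
Now 5 and 8 have their prerequisites met. 5 is listed earlier, so 5 next.
Next only 8 has its prerequisites met → 8.
That leaves 7 as the only ready step → 7.
1, 6 and 9 are all available; 1 is listed earlier → 1.
6 and 9 are both available; 6 is listed earlier → 6.
Ready: 4, 9 and 10. 4 is listed earlier → 4.
Ready: 9 and 10. 9 is listed earlier → 9.
10 is the only step now ready → 10.

2, 3, 5, 8, 7, 1, 6, 4, 9, 10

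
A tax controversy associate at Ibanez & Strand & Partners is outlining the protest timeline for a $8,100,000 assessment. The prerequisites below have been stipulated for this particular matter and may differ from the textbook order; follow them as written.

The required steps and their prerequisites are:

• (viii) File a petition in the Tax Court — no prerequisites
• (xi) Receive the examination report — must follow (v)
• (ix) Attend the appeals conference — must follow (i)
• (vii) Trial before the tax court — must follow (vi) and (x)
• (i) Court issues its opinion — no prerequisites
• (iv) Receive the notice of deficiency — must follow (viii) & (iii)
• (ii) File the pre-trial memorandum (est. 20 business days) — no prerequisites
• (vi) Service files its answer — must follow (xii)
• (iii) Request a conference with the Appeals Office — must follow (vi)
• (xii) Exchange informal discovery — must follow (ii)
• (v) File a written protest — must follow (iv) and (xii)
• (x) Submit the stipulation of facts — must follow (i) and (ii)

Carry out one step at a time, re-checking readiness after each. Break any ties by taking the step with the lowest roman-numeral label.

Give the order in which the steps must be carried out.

(i), (ii), (viii), (ix), (x), (xii), (vi), (iii), (iv), (v), (vii), (xi)

(i), (ii) and (viii) have no prerequisites; (i) has the earlier label, so (i) is first.
Now (ii), (viii) and (ix) have their prerequisites met. (ii) has the earlier label, so (ii) next.
(x) and (xii) now also ready, so the ready set is {(viii), (ix), (x), (xii)}; (viii) has the earlier label → (viii).
(ix), (x) and (xii) are all available; (ix) has the earlier label → (ix).
Now (x) and (xii) have their prerequisites met. (x) has the earlier label, so (x) next.
Next only (xii) has its prerequisites met → (xii).
(vi) needed (xii), now all done → (vi).
(iii) and (vii) are both available; (iii) has the earlier label → (iii).
Ready: (iv) and (vii). (iv) has the earlier label → (iv).
Now (v) and (vii) have their prerequisites met. (v) has the earlier label, so (v) next.
(xi) now also ready, so the ready set is {(vii), (xi)}; (vii) has the earlier label → (vii).
(xi) needed (v), now all done → (xi).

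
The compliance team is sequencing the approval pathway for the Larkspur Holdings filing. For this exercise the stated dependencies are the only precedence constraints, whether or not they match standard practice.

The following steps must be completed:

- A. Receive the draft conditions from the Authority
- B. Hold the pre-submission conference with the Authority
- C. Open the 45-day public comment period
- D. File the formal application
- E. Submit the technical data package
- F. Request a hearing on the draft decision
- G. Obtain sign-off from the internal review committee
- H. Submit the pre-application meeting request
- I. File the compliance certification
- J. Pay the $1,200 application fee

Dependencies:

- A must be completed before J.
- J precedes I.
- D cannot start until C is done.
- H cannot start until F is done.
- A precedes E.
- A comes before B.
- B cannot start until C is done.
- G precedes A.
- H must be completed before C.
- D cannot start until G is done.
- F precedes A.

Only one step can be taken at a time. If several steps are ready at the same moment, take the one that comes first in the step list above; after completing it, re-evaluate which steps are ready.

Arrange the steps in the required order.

F and G have no prerequisites; F is listed earlier, so F is first.
H now also ready, so the ready set is {G, H}; G is listed earlier → G.
A now also ready, so the ready set is {A, H}; A is listed earlier → A.
Ready: E, H and J. E is listed earlier → E.
Now H and J have their prerequisites met. H is listed earlier, so H next.
Now C and J have their prerequisites met. C is listed earlier, so C next.
B, D and J are all available; B is listed earlier → B.
Ready: D and J. D is listed earlier → D.
J needed A, now all done → J.
That leaves I as the only ready step → I.

F G A E H C B D J I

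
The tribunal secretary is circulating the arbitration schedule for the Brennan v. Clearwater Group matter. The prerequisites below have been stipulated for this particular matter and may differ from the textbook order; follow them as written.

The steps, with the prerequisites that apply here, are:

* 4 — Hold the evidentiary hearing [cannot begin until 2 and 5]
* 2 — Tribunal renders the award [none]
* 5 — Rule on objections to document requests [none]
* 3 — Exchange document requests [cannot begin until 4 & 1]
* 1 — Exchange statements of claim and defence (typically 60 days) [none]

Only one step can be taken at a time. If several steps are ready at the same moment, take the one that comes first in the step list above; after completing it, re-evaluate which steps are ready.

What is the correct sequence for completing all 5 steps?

Nothing is required for 2, 5 and 1. 2 is listed earlier → 2 first.
5 and 1 are both available; 5 is listed earlier → 5.
4 and 1 are both available; 4 is listed earlier → 4.
Next only 1 has its prerequisites met → 1.
3 is the only step now ready → 3.

2, 5, 4, 1, 3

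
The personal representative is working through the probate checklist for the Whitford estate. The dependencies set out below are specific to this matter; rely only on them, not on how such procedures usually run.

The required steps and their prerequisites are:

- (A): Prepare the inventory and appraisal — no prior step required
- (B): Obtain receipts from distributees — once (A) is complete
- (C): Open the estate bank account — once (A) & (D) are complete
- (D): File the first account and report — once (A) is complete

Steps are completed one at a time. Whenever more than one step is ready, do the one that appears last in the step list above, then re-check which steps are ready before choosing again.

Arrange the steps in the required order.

(A), (D), (C), (B)

Only (A) has no prerequisites, so it is first.
Ready: (D) and (B). (D) is listed later → (D).
(C) now also ready, so the ready set is {(C), (B)}; (C) is listed later → (C).
That leaves (B) as the only ready step → (B).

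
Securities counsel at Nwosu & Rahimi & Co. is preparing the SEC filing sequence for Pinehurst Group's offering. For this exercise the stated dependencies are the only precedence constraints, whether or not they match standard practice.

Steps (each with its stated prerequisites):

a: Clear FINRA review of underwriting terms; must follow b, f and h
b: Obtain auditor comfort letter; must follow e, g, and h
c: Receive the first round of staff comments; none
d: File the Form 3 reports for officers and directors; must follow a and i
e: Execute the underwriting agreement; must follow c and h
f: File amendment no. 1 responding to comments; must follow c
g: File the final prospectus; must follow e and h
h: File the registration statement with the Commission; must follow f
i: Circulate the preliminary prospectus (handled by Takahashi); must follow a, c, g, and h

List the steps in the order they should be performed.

c, f, h, e, g, b, a, i, d

c is the only step with nothing outstanding, so it goes first.
f is the only step now ready → f.
h needed f, now all done → h.
Next only e has its prerequisites met → e.
g is the only step now ready → g.
b needed e, g and h, now all done → b.
Next only a has its prerequisites met → a.
i needed a, c, g and h, now all done → i.
Next only d has its prerequisites met → d.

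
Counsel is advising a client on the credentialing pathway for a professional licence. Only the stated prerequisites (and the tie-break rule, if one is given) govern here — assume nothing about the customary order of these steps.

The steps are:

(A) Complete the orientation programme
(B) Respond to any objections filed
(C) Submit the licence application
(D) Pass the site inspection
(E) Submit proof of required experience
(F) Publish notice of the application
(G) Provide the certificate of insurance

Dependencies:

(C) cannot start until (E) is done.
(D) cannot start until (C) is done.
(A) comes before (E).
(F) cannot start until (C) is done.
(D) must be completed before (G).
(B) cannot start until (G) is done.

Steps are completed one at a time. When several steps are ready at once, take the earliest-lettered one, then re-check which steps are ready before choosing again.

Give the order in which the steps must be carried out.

Only (A) has no prerequisites, so it is first.
Next only (E) has its prerequisites met → (E).
(C) is the only step now ready → (C).
(D) and (F) are both available; (D) has the earlier label → (D).
(G) now also ready, so the ready set is {(F), (G)}; (F) has the earlier label → (F).
(G) is the only step now ready → (G).
Next only (B) has its prerequisites met → (B).

(A) → (E) → (C) → (D) → (F) → (G) → (B)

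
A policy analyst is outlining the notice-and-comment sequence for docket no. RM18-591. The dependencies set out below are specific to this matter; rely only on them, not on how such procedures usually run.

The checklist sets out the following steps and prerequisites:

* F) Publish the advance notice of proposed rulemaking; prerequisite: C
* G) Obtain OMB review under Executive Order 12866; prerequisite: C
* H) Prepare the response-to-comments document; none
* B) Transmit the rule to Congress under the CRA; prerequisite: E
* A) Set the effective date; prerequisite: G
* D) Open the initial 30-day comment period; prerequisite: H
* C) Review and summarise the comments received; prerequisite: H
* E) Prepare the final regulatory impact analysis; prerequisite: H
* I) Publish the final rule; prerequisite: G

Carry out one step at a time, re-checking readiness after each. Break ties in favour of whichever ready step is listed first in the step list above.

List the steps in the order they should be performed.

H, D, C, F, G, A, E, B, I

H has no prerequisites → H first.
Now D, C and E have their prerequisites met. D is listed earlier, so D next.
Now C and E have their prerequisites met. C is listed earlier, so C next.
F and G now also ready, so the ready set is {F, G, E}; F is listed earlier → F.
Ready: G and E. G is listed earlier → G.
A and I now also ready, so the ready set is {A, E, I}; A is listed earlier → A.
E and I are both available; E is listed earlier → E.
Now B and I have their prerequisites met. B is listed earlier, so B next.
That leaves I as the only ready step → I.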